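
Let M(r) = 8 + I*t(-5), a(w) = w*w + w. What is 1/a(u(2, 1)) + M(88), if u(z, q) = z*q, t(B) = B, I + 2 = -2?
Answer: 169/6 ≈ 28.167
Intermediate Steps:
I = -4 (I = -2 - 2 = -4)
u(z, q) = q*z
a(w) = w + w² (a(w) = w² + w = w + w²)
M(r) = 28 (M(r) = 8 - 4*(-5) = 8 + 20 = 28)
1/a(u(2, 1)) + M(88) = 1/((1*2)*(1 + 1*2)) + 28 = 1/(2*(1 + 2)) + 28 = 1/(2*3) + 28 = 1/6 + 28 = ⅙ + 28 = 169/6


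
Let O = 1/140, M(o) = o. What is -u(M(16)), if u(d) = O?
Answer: -1/140 ≈ -0.0071429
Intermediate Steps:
O = 1/140 ≈ 0.0071429
u(d) = 1/140
-u(M(16)) = -1*1/140 = -1/140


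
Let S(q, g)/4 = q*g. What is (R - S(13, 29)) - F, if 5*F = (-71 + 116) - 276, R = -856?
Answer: -11589/5 ≈ -2317.8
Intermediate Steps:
F = -231/5 (F = ((-71 + 116) - 276)/5 = (45 - 276)/5 = (⅕)*(-231) = -231/5 ≈ -46.200)
S(q, g) = 4*g*q (S(q, g) = 4*(q*g) = 4*(g*q) = 4*g*q)
(R - S(13, 29)) - F = (-856 - 4*29*13) - 1*(-231/5) = (-856 - 1*1508) + 231/5 = (-856 - 1508) + 231/5 = -2364 + 231/5 = -11589/5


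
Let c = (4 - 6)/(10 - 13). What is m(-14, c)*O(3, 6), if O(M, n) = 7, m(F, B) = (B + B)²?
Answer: 112/9 ≈ 12.444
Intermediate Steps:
c = ⅔ (c = -2/(-3) = -2*(-⅓) = ⅔ ≈ 0.66667)
m(F, B) = 4*B² (m(F, B) = (2*B)² = 4*B²)
m(-14, c)*O(3, 6) = (4*(⅔)²)*7 = (4*(4/9))*7 = (16/9)*7 = 112/9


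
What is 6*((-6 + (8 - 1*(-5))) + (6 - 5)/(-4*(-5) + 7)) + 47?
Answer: 803/9 ≈ 89.222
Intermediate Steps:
6*((-6 + (8 - 1*(-5))) + (6 - 5)/(-4*(-5) + 7)) + 47 = 6*((-6 + (8 + 5)) + 1/(20 + 7)) + 47 = 6*((-6 + 13) + 1/27) + 47 = 6*(7 + 1*(1/27)) + 47 = 6*(7 + 1/27) + 47 = 6*(190/27) + 47 = 380/9 + 47 = 803/9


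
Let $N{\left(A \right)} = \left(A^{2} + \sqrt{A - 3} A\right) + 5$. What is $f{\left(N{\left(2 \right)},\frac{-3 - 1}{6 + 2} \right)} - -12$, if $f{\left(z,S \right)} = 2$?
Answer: $14$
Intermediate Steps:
$N{\left(A \right)} = 5 + A^{2} + A \sqrt{-3 + A}$ ($N{\left(A \right)} = \left(A^{2} + \sqrt{-3 + A} A\right) + 5 = \left(A^{2} + A \sqrt{-3 + A}\right) + 5 = 5 + A^{2} + A \sqrt{-3 + A}$)
$f{\left(N{\left(2 \right)},\frac{-3 - 1}{6 + 2} \right)} - -12 = 2 - -12 = 2 + 12 = 14$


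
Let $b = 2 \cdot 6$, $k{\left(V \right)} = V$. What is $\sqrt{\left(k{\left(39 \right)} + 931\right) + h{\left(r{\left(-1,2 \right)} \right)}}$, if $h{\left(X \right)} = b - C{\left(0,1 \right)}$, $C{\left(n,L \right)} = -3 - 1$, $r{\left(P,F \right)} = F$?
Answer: $\sqrt{986} \approx 31.401$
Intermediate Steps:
$C{\left(n,L \right)} = -4$ ($C{\left(n,L \right)} = -3 - 1 = -4$)
$b = 12$
$h{\left(X \right)} = 16$ ($h{\left(X \right)} = 12 - -4 = 12 + 4 = 16$)
$\sqrt{\left(k{\left(39 \right)} + 931\right) + h{\left(r{\left(-1,2 \right)} \right)}} = \sqrt{\left(39 + 931\right) + 16} = \sqrt{970 + 16} = \sqrt{986}$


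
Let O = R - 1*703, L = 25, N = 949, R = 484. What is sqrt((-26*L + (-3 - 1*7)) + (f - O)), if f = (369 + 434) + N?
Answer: sqrt(1311) ≈ 36.208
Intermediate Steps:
f = 1752 (f = (369 + 434) + 949 = 803 + 949 = 1752)
O = -219 (O = 484 - 1*703 = 484 - 703 = -219)
sqrt((-26*L + (-3 - 1*7)) + (f - O)) = sqrt((-26*25 + (-3 - 1*7)) + (1752 - 1*(-219))) = sqrt((-650 + (-3 - 7)) + (1752 + 219)) = sqrt((-650 - 10) + 1971) = sqrt(-660 + 1971) = sqrt(1311)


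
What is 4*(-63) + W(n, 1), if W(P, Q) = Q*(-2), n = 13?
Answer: -254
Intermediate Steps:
W(P, Q) = -2*Q
4*(-63) + W(n, 1) = 4*(-63) - 2*1 = -252 - 2 = -254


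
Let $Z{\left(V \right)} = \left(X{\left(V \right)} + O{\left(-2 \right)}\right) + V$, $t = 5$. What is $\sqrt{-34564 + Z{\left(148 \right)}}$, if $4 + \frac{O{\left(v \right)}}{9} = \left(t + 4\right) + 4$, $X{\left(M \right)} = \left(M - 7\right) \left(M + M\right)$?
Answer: $\sqrt{7401} \approx 86.029$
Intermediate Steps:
$X{\left(M \right)} = 2 M \left(-7 + M\right)$ ($X{\left(M \right)} = \left(-7 + M\right) 2 M = 2 M \left(-7 + M\right)$)
$O{\left(v \right)} = 81$ ($O{\left(v \right)} = -36 + 9 \left(\left(5 + 4\right) + 4\right) = -36 + 9 \left(9 + 4\right) = -36 + 9 \cdot 13 = -36 + 117 = 81$)
$Z{\left(V \right)} = 81 + V + 2 V \left(-7 + V\right)$ ($Z{\left(V \right)} = \left(2 V \left(-7 + V\right) + 81\right) + V = \left(81 + 2 V \left(-7 + V\right)\right) + V = 81 + V + 2 V \left(-7 + V\right)$)
$\sqrt{-34564 + Z{\left(148 \right)}} = \sqrt{-34564 + \left(81 + 148 + 2 \cdot 148 \left(-7 + 148\right)\right)} = \sqrt{-34564 + \left(81 + 148 + 2 \cdot 148 \cdot 141\right)} = \sqrt{-34564 + \left(81 + 148 + 41736\right)} = \sqrt{-34564 + 41965} = \sqrt{7401}$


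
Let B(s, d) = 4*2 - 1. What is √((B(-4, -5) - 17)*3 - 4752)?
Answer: I*√4782 ≈ 69.152*I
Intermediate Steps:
B(s, d) = 7 (B(s, d) = 8 - 1 = 7)
√((B(-4, -5) - 17)*3 - 4752) = √((7 - 17)*3 - 4752) = √(-10*3 - 4752) = √(-30 - 4752) = √(-4782) = I*√4782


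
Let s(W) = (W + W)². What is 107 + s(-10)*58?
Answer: 23307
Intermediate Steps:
s(W) = 4*W² (s(W) = (2*W)² = 4*W²)
107 + s(-10)*58 = 107 + (4*(-10)²)*58 = 107 + (4*100)*58 = 107 + 400*58 = 107 + 23200 = 23307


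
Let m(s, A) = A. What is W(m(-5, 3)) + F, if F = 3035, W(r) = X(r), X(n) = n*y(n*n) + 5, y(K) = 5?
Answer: 3055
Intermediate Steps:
X(n) = 5 + 5*n (X(n) = n*5 + 5 = 5*n + 5 = 5 + 5*n)
W(r) = 5 + 5*r
W(m(-5, 3)) + F = (5 + 5*3) + 3035 = (5 + 15) + 3035 = 20 + 3035 = 3055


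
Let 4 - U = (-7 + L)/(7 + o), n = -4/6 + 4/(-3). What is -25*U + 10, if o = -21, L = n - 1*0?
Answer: -1035/14 ≈ -73.929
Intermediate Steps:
n = -2 (n = -4*⅙ + 4*(-⅓) = -⅔ - 4/3 = -2)
L = -2 (L = -2 - 1*0 = -2 + 0 = -2)
U = 47/14 (U = 4 - (-7 - 2)/(7 - 21) = 4 - (-9)/(-14) = 4 - (-9)*(-1)/14 = 4 - 1*9/14 = 4 - 9/14 = 47/14 ≈ 3.3571)
-25*U + 10 = -25*47/14 + 10 = -1175/14 + 10 = -1035/14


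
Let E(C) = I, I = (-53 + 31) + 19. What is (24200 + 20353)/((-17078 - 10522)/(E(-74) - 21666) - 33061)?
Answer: -107268773/79596801 ≈ -1.3477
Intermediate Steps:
I = -3 (I = -22 + 19 = -3)
E(C) = -3
(24200 + 20353)/((-17078 - 10522)/(E(-74) - 21666) - 33061) = (24200 + 20353)/((-17078 - 10522)/(-3 - 21666) - 33061) = 44553/(-27600/(-21669) - 33061) = 44553/(-27600*(-1/21669) - 33061) = 44553/(9200/7223 - 33061) = 44553/(-238790403/7223) = 44553*(-7223/238790403) = -107268773/79596801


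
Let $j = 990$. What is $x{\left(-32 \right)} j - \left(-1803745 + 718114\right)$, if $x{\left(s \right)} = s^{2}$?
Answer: $2099391$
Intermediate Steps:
$x{\left(-32 \right)} j - \left(-1803745 + 718114\right) = \left(-32\right)^{2} \cdot 990 - \left(-1803745 + 718114\right) = 1024 \cdot 990 - -1085631 = 1013760 + 1085631 = 2099391$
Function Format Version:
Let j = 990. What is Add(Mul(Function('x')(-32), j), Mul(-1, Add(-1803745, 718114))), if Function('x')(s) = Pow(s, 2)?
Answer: 2099391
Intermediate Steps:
Add(Mul(Function('x')(-32), j), Mul(-1, Add(-1803745, 718114))) = Add(Mul(Pow(-32, 2), 990), Mul(-1, Add(-1803745, 718114))) = Add(Mul(1024, 990), Mul(-1, -1085631)) = Add(1013760, 1085631) = 2099391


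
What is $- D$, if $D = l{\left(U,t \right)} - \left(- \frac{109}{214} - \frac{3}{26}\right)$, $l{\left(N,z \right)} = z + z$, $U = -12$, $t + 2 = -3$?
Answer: $\frac{13041}{1391} \approx 9.3753$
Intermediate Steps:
$t = -5$ ($t = -2 - 3 = -5$)
$l{\left(N,z \right)} = 2 z$
$D = - \frac{13041}{1391}$ ($D = 2 \left(-5\right) - \left(- \frac{109}{214} - \frac{3}{26}\right) = -10 - - \frac{869}{1391} = -10 + \left(\frac{3}{26} + \frac{109}{214}\right) = -10 + \frac{869}{1391} = - \frac{13041}{1391} \approx -9.3753$)
$- D = \left(-1\right) \left(- \frac{13041}{1391}\right) = \frac{13041}{1391}$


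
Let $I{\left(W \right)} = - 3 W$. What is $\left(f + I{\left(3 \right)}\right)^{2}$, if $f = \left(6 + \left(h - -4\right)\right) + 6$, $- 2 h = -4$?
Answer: $81$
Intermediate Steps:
$h = 2$ ($h = \left(- \frac{1}{2}\right) \left(-4\right) = 2$)
$f = 18$ ($f = \left(6 + \left(2 - -4\right)\right) + 6 = \left(6 + \left(2 + 4\right)\right) + 6 = \left(6 + 6\right) + 6 = 12 + 6 = 18$)
$\left(f + I{\left(3 \right)}\right)^{2} = \left(18 - 9\right)^{2} = 9^{2} = 81$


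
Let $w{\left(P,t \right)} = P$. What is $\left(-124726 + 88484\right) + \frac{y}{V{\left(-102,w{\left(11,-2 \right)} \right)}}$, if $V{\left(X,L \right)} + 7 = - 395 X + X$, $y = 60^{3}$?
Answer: $- \frac{1456023802}{40181} \approx -36237.0$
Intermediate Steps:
$y = 216000$
$V{\left(X,L \right)} = -7 - 394 X$ ($V{\left(X,L \right)} = -7 + \left(- 395 X + X\right) = -7 - 394 X$)
$\left(-124726 + 88484\right) + \frac{y}{V{\left(-102,w{\left(11,-2 \right)} \right)}} = \left(-124726 + 88484\right) + \frac{216000}{-7 - -40188} = -36242 + \frac{216000}{-7 + 40188} = -36242 + \frac{216000}{40181} = - \frac{1456023802}{40181}$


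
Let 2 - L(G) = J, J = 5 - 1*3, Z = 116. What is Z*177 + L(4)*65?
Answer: 20532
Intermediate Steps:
J = 2 (J = 5 - 3 = 2)
L(G) = 0 (L(G) = 2 - 1*2 = 2 - 2 = 0)
Z*177 + L(4)*65 = 116*177 + 0*65 = 20532 + 0 = 20532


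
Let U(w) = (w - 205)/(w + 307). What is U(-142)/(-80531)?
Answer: 347/13287615 ≈ 2.6115e-5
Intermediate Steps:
U(w) = (-205 + w)/(307 + w)
U(-142)/(-80531) = ((-205 - 142)/(307 - 142))/(-80531) = (-347/165)*(-1/80531) = ((1/165)*(-347))*(-1/80531) = -347/165*(-1/80531) = 347/13287615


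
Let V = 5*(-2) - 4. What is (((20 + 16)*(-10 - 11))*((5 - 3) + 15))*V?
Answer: 179928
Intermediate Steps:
V = -14 (V = -10 - 4 = -14)
(((20 + 16)*(-10 - 11))*((5 - 3) + 15))*V = (((20 + 16)*(-10 - 11))*((5 - 3) + 15))*(-14) = ((36*(-21))*(2 + 15))*(-14) = -756*17*(-14) = -12852*(-14) = 179928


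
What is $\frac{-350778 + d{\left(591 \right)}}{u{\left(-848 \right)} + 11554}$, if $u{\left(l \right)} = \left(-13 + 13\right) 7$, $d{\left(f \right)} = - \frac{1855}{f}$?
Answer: $- \frac{207311653}{6828414} \approx -30.36$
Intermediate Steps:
$u{\left(l \right)} = 0$ ($u{\left(l \right)} = 0 \cdot 7 = 0$)
$\frac{-350778 + d{\left(591 \right)}}{u{\left(-848 \right)} + 11554} = \frac{-350778 - \frac{1855}{591}}{0 + 11554} = \frac{-350778 - \frac{1855}{591}}{11554} = \left(-350778 - \frac{1855}{591}\right) \frac{1}{11554} = \left(- \frac{207311653}{591}\right) \frac{1}{11554} = - \frac{207311653}{6828414}$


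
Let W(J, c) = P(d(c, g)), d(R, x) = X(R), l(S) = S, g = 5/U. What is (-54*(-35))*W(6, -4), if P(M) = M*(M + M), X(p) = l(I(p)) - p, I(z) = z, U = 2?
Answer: 0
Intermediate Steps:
g = 5/2 ≈ 2.5000
X(p) = 0 (X(p) = p - p = 0)
d(R, x) = 0
P(M) = 2*M² (P(M) = M*(2*M) = 2*M²)
W(J, c) = 0 (W(J, c) = 2*0² = 2*0 = 0)
(-54*(-35))*W(6, -4) = -54*(-35)*0 = 1890*0 = 0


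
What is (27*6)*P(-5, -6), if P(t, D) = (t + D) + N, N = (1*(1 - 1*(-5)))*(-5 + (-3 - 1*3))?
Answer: -12474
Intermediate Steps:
N = -66 (N = (1*(1 + 5))*(-5 + (-3 - 3)) = (1*6)*(-5 - 6) = 6*(-11) = -66)
P(t, D) = -66 + D + t (P(t, D) = (t + D) - 66 = (D + t) - 66 = -66 + D + t)
(27*6)*P(-5, -6) = (27*6)*(-66 - 6 - 5) = 162*(-77) = -12474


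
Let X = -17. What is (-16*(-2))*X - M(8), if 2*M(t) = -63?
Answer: -1025/2 ≈ -512.50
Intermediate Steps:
M(t) = -63/2 (M(t) = (1/2)*(-63) = -63/2)
(-16*(-2))*X - M(8) = -16*(-2)*(-17) - 1*(-63/2) = 32*(-17) + 63/2 = -544 + 63/2 = -1025/2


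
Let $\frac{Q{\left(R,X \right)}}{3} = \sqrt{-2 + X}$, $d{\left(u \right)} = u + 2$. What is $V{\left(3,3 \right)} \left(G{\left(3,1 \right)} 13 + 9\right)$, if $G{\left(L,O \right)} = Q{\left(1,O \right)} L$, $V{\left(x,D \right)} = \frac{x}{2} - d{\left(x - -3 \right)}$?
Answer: $- \frac{117}{2} - \frac{1521 i}{2} \approx -58.5 - 760.5 i$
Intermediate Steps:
$d{\left(u \right)} = 2 + u$
$Q{\left(R,X \right)} = 3 \sqrt{-2 + X}$
$V{\left(x,D \right)} = -5 - \frac{x}{2}$ ($V{\left(x,D \right)} = \frac{x}{2} - \left(2 + \left(x - -3\right)\right) = x \frac{1}{2} - \left(2 + \left(x + 3\right)\right) = \frac{x}{2} - \left(2 + \left(3 + x\right)\right) = \frac{x}{2} - \left(5 + x\right) = -5 - \frac{x}{2}$)
$G{\left(L,O \right)} = 3 L \sqrt{-2 + O}$ ($G{\left(L,O \right)} = 3 \sqrt{-2 + O} L = 3 L \sqrt{-2 + O}$)
$V{\left(3,3 \right)} \left(G{\left(3,1 \right)} 13 + 9\right) = \left(-5 - \frac{3}{2}\right) \left(3 \cdot 3 \sqrt{-2 + 1} \cdot 13 + 9\right) = \left(-5 - \frac{3}{2}\right) \left(3 \cdot 3 \sqrt{-1} \cdot 13 + 9\right) = - \frac{13 \left(3 \cdot 3 i 13 + 9\right)}{2} = - \frac{13 \left(9 i 13 + 9\right)}{2} = - \frac{13 \left(117 i + 9\right)}{2} = - \frac{13 \left(9 + 117 i\right)}{2} = - \frac{117}{2} - \frac{1521 i}{2}$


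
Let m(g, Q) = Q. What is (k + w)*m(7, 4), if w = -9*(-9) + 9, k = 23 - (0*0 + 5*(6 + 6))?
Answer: 212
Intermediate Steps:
k = -37 (k = 23 - (0 + 5*12) = 23 - (0 + 60) = 23 - 1*60 = 23 - 60 = -37)
w = 90 (w = 81 + 9 = 90)
(k + w)*m(7, 4) = (-37 + 90)*4 = 53*4 = 212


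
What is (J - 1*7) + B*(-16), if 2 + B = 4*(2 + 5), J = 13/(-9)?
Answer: -3820/9 ≈ -424.44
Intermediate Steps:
J = -13/9 (J = 13*(-1/9) = -13/9 ≈ -1.4444)
B = 26 (B = -2 + 4*(2 + 5) = -2 + 4*7 = -2 + 28 = 26)
(J - 1*7) + B*(-16) = (-13/9 - 1*7) + 26*(-16) = (-13/9 - 7) - 416 = -76/9 - 416 = -3820/9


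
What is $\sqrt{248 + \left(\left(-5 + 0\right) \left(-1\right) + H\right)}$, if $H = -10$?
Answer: $9 \sqrt{3} \approx 15.588$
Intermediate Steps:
$\sqrt{248 + \left(\left(-5 + 0\right) \left(-1\right) + H\right)} = \sqrt{248 - \left(10 - \left(-5 + 0\right) \left(-1\right)\right)} = \sqrt{248 - 5} = \sqrt{243} = 9 \sqrt{3}$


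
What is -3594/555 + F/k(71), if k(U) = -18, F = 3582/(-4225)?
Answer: -1004947/156325 ≈ -6.4286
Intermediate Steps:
F = -3582/4225 (F = 3582*(-1/4225) = -3582/4225 ≈ -0.84781)
-3594/555 + F/k(71) = -3594/555 - 3582/4225/(-18) = -3594*1/555 - 3582/4225*(-1/18) = -1198/185 + 199/4225 = -1004947/156325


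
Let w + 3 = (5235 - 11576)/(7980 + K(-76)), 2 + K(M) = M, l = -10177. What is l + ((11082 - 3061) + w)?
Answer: -17066759/7902 ≈ -2159.8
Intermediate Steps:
K(M) = -2 + M
w = -30047/7902 (w = -3 + (5235 - 11576)/(7980 + (-2 - 76)) = -3 - 6341/(7980 - 78) = -3 - 6341/7902 = -30047/7902 ≈ -3.8025)
l + ((11082 - 3061) + w) = -10177 + ((11082 - 3061) - 30047/7902) = -10177 + (8021 - 30047/7902) = -10177 + 63351895/7902 = -17066759/7902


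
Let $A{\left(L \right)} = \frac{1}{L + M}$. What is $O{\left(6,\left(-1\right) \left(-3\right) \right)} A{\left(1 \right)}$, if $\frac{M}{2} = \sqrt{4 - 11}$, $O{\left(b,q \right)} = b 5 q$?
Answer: $\frac{90}{29} - \frac{180 i \sqrt{7}}{29} \approx 3.1034 - 16.422 i$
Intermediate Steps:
$O{\left(b,q \right)} = 5 b q$
$M = 2 i \sqrt{7}$ ($M = 2 \sqrt{4 - 11} = 2 \sqrt{-7} = 2 i \sqrt{7} \approx 5.2915 i$)
$A{\left(L \right)} = \frac{1}{L + 2 i \sqrt{7}}$
$O{\left(6,\left(-1\right) \left(-3\right) \right)} A{\left(1 \right)} = \frac{5 \cdot 6 \left(\left(-1\right) \left(-3\right)\right)}{1 + 2 i \sqrt{7}} = \frac{5 \cdot 6 \cdot 3}{1 + 2 i \sqrt{7}} = \frac{90}{1 + 2 i \sqrt{7}}$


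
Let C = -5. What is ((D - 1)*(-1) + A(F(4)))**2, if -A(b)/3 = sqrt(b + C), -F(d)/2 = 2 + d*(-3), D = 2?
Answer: 136 + 6*sqrt(15) ≈ 159.24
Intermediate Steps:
F(d) = -4 + 6*d (F(d) = -2*(2 + d*(-3)) = -2*(2 - 3*d) = -4 + 6*d)
A(b) = -3*sqrt(-5 + b) (A(b) = -3*sqrt(b - 5) = -3*sqrt(-5 + b))
((D - 1)*(-1) + A(F(4)))**2 = ((2 - 1)*(-1) - 3*sqrt(-5 + (-4 + 6*4)))**2 = (1*(-1) - 3*sqrt(-5 + (-4 + 24)))**2 = (-1 - 3*sqrt(-5 + 20))**2 = (-1 - 3*sqrt(15))**2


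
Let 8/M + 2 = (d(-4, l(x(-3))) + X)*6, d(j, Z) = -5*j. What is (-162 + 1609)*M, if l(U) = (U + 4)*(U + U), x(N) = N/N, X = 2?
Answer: 5788/65 ≈ 89.046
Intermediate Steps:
x(N) = 1
l(U) = 2*U*(4 + U) (l(U) = (4 + U)*(2*U) = 2*U*(4 + U))
M = 4/65 (M = 8/(-2 + (-5*(-4) + 2)*6) = 8/(-2 + (20 + 2)*6) = 8/(-2 + 22*6) = 8/(-2 + 132) = 8/130 = 8*(1/130) = 4/65 ≈ 0.061538)
(-162 + 1609)*M = (-162 + 1609)*(4/65) = 1447*(4/65) = 5788/65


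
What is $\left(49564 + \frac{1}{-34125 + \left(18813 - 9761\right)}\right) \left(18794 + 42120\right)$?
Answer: $\frac{75698934668294}{25073} \approx 3.0191 \cdot 10^{9}$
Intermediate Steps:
$\left(49564 + \frac{1}{-34125 + \left(18813 - 9761\right)}\right) \left(18794 + 42120\right) = \left(49564 + \frac{1}{-34125 + \left(18813 - 9761\right)}\right) 60914 = \left(49564 + \frac{1}{-34125 + 9052}\right) 60914 = \left(49564 + \frac{1}{-25073}\right) 60914 = \left(49564 - \frac{1}{25073}\right) 60914 = \frac{1242718171}{25073} \cdot 60914 = \frac{75698934668294}{25073}$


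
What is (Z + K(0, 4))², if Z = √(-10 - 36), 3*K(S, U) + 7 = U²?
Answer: (3 + I*√46)² ≈ -37.0 + 40.694*I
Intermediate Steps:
K(S, U) = -7/3 + U²/3
Z = I*√46 (Z = √(-46) = I*√46 ≈ 6.7823*I)
(Z + K(0, 4))² = (I*√46 + (-7/3 + (⅓)*4²))² = (I*√46 + (-7/3 + (⅓)*16))² = (I*√46 + (-7/3 + 16/3))² = (I*√46 + 3)² = (3 + I*√46)²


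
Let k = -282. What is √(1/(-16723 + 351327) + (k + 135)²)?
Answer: √604835028522887/167302 ≈ 147.00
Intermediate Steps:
√(1/(-16723 + 351327) + (k + 135)²) = √(1/(-16723 + 351327) + (-282 + 135)²) = √(1/334604 + (-147)²) = √(1/334604 + 21609) = √(7230457837/334604) = √604835028522887/167302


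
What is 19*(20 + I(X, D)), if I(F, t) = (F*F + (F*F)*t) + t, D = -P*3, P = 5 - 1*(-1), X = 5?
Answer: -8037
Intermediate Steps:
P = 6 (P = 5 + 1 = 6)
D = -18 (D = -1*6*3 = -6*3 = -18)
I(F, t) = t + F² + t*F² (I(F, t) = (F² + F²*t) + t = (F² + t*F²) + t = t + F² + t*F²)
19*(20 + I(X, D)) = 19*(20 + (-18 + 5² - 18*5²)) = 19*(20 + (-18 + 25 - 18*25)) = 19*(20 + (-18 + 25 - 450)) = 19*(20 - 443) = 19*(-423) = -8037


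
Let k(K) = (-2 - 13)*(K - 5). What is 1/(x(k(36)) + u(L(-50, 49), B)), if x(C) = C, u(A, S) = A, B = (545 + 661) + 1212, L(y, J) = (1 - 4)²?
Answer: -1/456 ≈ -0.0021930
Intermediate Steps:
L(y, J) = 9 (L(y, J) = (-3)² = 9)
B = 2418 (B = 1206 + 1212 = 2418)
k(K) = 75 - 15*K (k(K) = -15*(-5 + K) = 75 - 15*K)
1/(x(k(36)) + u(L(-50, 49), B)) = 1/((75 - 15*36) + 9) = 1/((75 - 540) + 9) = 1/(-465 + 9) = 1/(-456) = -1/456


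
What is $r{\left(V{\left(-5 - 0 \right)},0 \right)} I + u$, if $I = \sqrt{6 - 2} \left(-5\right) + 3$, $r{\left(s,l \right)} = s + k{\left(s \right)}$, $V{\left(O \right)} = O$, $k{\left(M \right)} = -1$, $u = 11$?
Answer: $53$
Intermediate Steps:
$r{\left(s,l \right)} = -1 + s$ ($r{\left(s,l \right)} = s - 1 = -1 + s$)
$I = -7$ ($I = \sqrt{4} \left(-5\right) + 3 = 2 \left(-5\right) + 3 = -10 + 3 = -7$)
$r{\left(V{\left(-5 - 0 \right)},0 \right)} I + u = \left(-1 - 5\right) \left(-7\right) + 11 = \left(-6\right) \left(-7\right) + 11 = 42 + 11 = 53$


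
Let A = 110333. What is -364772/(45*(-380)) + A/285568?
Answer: 26513476199/1220803200 ≈ 21.718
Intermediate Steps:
-364772/(45*(-380)) + A/285568 = -364772/(45*(-380)) + 110333/285568 = -364772/(-17100) + 110333*(1/285568) = -364772*(-1/17100) + 110333/285568 = 91193/4275 + 110333/285568 = 26513476199/1220803200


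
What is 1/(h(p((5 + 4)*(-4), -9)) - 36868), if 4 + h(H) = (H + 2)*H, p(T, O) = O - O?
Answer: -1/36872 ≈ -2.7121e-5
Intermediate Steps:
p(T, O) = 0
h(H) = -4 + H*(2 + H) (h(H) = -4 + (H + 2)*H = -4 + (2 + H)*H = -4 + H*(2 + H))
1/(h(p((5 + 4)*(-4), -9)) - 36868) = 1/((-4 + 0² + 2*0) - 36868) = 1/((-4 + 0 + 0) - 36868) = 1/(-4 - 36868) = 1/(-36872) = -1/36872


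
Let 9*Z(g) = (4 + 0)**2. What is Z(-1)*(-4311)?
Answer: -7664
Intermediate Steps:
Z(g) = 16/9 (Z(g) = (4 + 0)**2/9 = (1/9)*4**2 = (1/9)*16 = 16/9)
Z(-1)*(-4311) = (16/9)*(-4311) = -7664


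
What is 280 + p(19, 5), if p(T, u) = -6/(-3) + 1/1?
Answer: 283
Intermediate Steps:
p(T, u) = 3 (p(T, u) = -6*(-1/3) + 1*1 = 2 + 1 = 3)
280 + p(19, 5) = 280 + 3 = 283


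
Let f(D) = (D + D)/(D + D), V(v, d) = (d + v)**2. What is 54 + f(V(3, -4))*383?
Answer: 437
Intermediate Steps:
f(D) = 1 (f(D) = (2*D)/((2*D)) = (2*D)*(1/(2*D)) = 1)
54 + f(V(3, -4))*383 = 54 + 1*383 = 54 + 383 = 437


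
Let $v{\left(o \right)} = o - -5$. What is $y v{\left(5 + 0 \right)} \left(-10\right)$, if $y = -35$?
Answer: $3500$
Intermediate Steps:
$v{\left(o \right)} = 5 + o$ ($v{\left(o \right)} = o + 5 = 5 + o$)
$y v{\left(5 + 0 \right)} \left(-10\right) = - 35 \left(5 + \left(5 + 0\right)\right) \left(-10\right) = - 35 \left(5 + 5\right) \left(-10\right) = \left(-35\right) 10 \left(-10\right) = \left(-350\right) \left(-10\right) = 3500$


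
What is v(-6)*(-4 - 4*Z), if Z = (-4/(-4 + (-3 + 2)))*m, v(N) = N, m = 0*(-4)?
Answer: 24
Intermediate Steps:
m = 0
Z = 0 (Z = (-4/(-4 + (-3 + 2)))*0 = (-4/(-4 - 1))*0 = (-4/(-5))*0 = -1/5*(-4)*0 = (4/5)*0 = 0)
v(-6)*(-4 - 4*Z) = -6*(-4 - 4*0) = -6*(-4 + 0) = -6*(-4) = 24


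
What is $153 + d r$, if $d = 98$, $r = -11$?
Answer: $-925$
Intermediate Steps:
$153 + d r = 153 + 98 \left(-11\right) = 153 - 1078 = -925$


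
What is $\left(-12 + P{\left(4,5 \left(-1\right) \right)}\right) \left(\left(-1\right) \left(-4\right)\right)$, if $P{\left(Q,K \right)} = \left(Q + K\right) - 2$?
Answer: $-60$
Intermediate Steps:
$P{\left(Q,K \right)} = -2 + K + Q$ ($P{\left(Q,K \right)} = \left(K + Q\right) - 2 = -2 + K + Q$)
$\left(-12 + P{\left(4,5 \left(-1\right) \right)}\right) \left(\left(-1\right) \left(-4\right)\right) = \left(-12 + \left(-2 + 5 \left(-1\right) + 4\right)\right) \left(\left(-1\right) \left(-4\right)\right) = \left(-12 - 3\right) 4 = \left(-15\right) 4 = -60$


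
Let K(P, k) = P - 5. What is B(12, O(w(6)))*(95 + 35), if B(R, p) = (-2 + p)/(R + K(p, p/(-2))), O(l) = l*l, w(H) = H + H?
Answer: 18460/151 ≈ 122.25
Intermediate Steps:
w(H) = 2*H
K(P, k) = -5 + P
O(l) = l²
B(R, p) = (-2 + p)/(-5 + R + p) (B(R, p) = (-2 + p)/(R + (-5 + p)) = (-2 + p)/(-5 + R + p))
B(12, O(w(6)))*(95 + 35) = ((-2 + (2*6)²)/(-5 + 12 + (2*6)²))*(95 + 35) = ((-2 + 12²)/(-5 + 12 + 12²))*130 = ((-2 + 144)/(-5 + 12 + 144))*130 = (142/151)*130 = 18460/151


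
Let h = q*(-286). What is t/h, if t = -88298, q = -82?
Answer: -44149/11726 ≈ -3.7651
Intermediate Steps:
h = 23452 (h = -82*(-286) = 23452)
t/h = -88298/23452 = -88298*1/23452 = -44149/11726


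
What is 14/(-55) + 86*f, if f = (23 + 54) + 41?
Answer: 558126/55 ≈ 10148.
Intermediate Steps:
f = 118 (f = 77 + 41 = 118)
14/(-55) + 86*f = 14/(-55) + 86*118 = 14*(-1/55) + 10148 = -14/55 + 10148 = 558126/55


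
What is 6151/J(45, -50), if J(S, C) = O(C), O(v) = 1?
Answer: 6151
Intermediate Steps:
J(S, C) = 1
6151/J(45, -50) = 6151/1 = 6151*1 = 6151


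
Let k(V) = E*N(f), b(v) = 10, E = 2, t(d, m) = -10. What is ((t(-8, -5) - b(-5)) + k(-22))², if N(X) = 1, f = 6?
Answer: 324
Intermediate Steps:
k(V) = 2 (k(V) = 2*1 = 2)
((t(-8, -5) - b(-5)) + k(-22))² = ((-10 - 1*10) + 2)² = ((-10 - 10) + 2)² = (-20 + 2)² = (-18)² = 324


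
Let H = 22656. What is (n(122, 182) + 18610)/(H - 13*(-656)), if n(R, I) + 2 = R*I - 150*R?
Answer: 1407/1949 ≈ 0.72191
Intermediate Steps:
n(R, I) = -2 - 150*R + I*R (n(R, I) = -2 + (R*I - 150*R) = -2 + (I*R - 150*R) = -2 + (-150*R + I*R) = -2 - 150*R + I*R)
(n(122, 182) + 18610)/(H - 13*(-656)) = ((-2 - 150*122 + 182*122) + 18610)/(22656 - 13*(-656)) = ((-2 - 18300 + 22204) + 18610)/(22656 + 8528) = (3902 + 18610)/31184 = 22512*(1/31184) = 1407/1949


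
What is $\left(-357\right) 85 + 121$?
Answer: $-30224$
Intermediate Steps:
$\left(-357\right) 85 + 121 = -30345 + 121 = -30224$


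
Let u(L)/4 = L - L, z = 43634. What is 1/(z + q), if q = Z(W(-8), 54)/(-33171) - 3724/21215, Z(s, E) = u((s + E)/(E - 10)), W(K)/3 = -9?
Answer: 21215/925691586 ≈ 2.2918e-5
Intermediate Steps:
W(K) = -27 (W(K) = 3*(-9) = -27)
u(L) = 0 (u(L) = 4*(L - L) = 4*0 = 0)
Z(s, E) = 0
q = -3724/21215 (q = 0/(-33171) - 3724/21215 = 0*(-1/33171) - 3724*1/21215 = 0 - 3724/21215 = -3724/21215 ≈ -0.17554)
1/(z + q) = 1/(43634 - 3724/21215) = 1/(925691586/21215) = 21215/925691586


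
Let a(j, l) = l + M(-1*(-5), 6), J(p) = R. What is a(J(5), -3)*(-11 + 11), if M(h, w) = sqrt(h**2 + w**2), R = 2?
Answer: 0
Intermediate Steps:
J(p) = 2
a(j, l) = l + sqrt(61) (a(j, l) = l + sqrt((-1*(-5))**2 + 6**2) = l + sqrt(5**2 + 36) = l + sqrt(25 + 36) = l + sqrt(61))
a(J(5), -3)*(-11 + 11) = (-3 + sqrt(61))*(-11 + 11) = (-3 + sqrt(61))*0 = 0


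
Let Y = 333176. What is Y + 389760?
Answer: 722936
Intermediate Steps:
Y + 389760 = 333176 + 389760 = 722936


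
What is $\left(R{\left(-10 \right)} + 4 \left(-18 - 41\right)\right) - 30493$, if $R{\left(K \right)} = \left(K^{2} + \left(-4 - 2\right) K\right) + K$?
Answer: $-30579$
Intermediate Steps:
$R{\left(K \right)} = K^{2} - 5 K$ ($R{\left(K \right)} = \left(K^{2} + \left(-4 - 2\right) K\right) + K = \left(K^{2} - 6 K\right) + K = K^{2} - 5 K$)
$\left(R{\left(-10 \right)} + 4 \left(-18 - 41\right)\right) - 30493 = \left(- 10 \left(-5 - 10\right) + 4 \left(-18 - 41\right)\right) - 30493 = \left(\left(-10\right) \left(-15\right) + 4 \left(-18 - 41\right)\right) - 30493 = \left(150 + 4 \left(-59\right)\right) - 30493 = \left(150 - 236\right) - 30493 = -86 - 30493 = -30579$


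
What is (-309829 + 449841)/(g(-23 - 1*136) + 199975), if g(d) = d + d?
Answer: 140012/199657 ≈ 0.70126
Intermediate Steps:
g(d) = 2*d
(-309829 + 449841)/(g(-23 - 1*136) + 199975) = (-309829 + 449841)/(2*(-23 - 1*136) + 199975) = 140012/(2*(-23 - 136) + 199975) = 140012/(2*(-159) + 199975) = 140012/(-318 + 199975) = 140012/199657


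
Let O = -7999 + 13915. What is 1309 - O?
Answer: -4607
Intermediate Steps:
O = 5916
1309 - O = 1309 - 1*5916 = 1309 - 5916 = -4607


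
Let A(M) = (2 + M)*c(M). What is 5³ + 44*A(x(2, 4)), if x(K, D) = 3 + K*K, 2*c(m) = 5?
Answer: 1115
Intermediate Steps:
c(m) = 5/2 (c(m) = (½)*5 = 5/2)
x(K, D) = 3 + K²
A(M) = 5 + 5*M/2 (A(M) = (2 + M)*(5/2) = 5 + 5*M/2)
5³ + 44*A(x(2, 4)) = 5³ + 44*(5 + 5*(3 + 2²)/2) = 125 + 44*(5 + 5*(3 + 4)/2) = 125 + 44*(5 + (5/2)*7) = 125 + 44*(5 + 35/2) = 125 + 44*(45/2) = 125 + 990 = 1115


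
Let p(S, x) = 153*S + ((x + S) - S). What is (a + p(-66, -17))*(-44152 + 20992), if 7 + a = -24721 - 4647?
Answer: 914588400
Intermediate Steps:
p(S, x) = x + 153*S (p(S, x) = 153*S + ((S + x) - S) = 153*S + x = x + 153*S)
a = -29375 (a = -7 + (-24721 - 4647) = -7 - 29368 = -29375)
(a + p(-66, -17))*(-44152 + 20992) = (-29375 + (-17 + 153*(-66)))*(-44152 + 20992) = (-29375 + (-17 - 10098))*(-23160) = (-29375 - 10115)*(-23160) = -39490*(-23160) = 914588400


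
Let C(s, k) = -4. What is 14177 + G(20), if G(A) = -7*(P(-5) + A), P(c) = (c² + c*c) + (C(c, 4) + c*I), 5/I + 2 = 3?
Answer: 13890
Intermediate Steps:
I = 5 (I = 5/(-2 + 3) = 5/1 = 5*1 = 5)
P(c) = -4 + 2*c² + 5*c (P(c) = (c² + c*c) + (-4 + c*5) = (c² + c²) + (-4 + 5*c) = 2*c² + (-4 + 5*c) = -4 + 2*c² + 5*c)
G(A) = -147 - 7*A (G(A) = -7*((-4 + 2*(-5)² + 5*(-5)) + A) = -7*((-4 + 2*25 - 25) + A) = -7*((-4 + 50 - 25) + A) = -7*(21 + A) = -147 - 7*A)
14177 + G(20) = 14177 + (-147 - 7*20) = 14177 + (-147 - 140) = 14177 - 287 = 13890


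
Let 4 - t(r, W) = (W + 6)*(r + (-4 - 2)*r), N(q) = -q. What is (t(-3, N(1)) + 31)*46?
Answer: -1840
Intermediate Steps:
t(r, W) = 4 + 5*r*(6 + W) (t(r, W) = 4 - (W + 6)*(r + (-4 - 2)*r) = 4 - (6 + W)*(r - 6*r) = 4 - (6 + W)*(-5*r) = 4 - (-5)*r*(6 + W) = 4 + 5*r*(6 + W))
(t(-3, N(1)) + 31)*46 = ((4 + 30*(-3) + 5*(-1*1)*(-3)) + 31)*46 = ((4 - 90 + 5*(-1)*(-3)) + 31)*46 = ((4 - 90 + 15) + 31)*46 = (-71 + 31)*46 = -40*46 = -1840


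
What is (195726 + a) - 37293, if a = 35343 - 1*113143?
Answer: 80633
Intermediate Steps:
a = -77800 (a = 35343 - 113143 = -77800)
(195726 + a) - 37293 = (195726 - 77800) - 37293 = 117926 - 37293 = 80633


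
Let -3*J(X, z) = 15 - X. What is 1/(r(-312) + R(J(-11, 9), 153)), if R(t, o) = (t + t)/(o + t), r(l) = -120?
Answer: -433/52012 ≈ -0.0083250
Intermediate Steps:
J(X, z) = -5 + X/3 (J(X, z) = -(15 - X)/3 = -5 + X/3)
R(t, o) = 2*t/(o + t) (R(t, o) = (2*t)/(o + t) = 2*t/(o + t))
1/(r(-312) + R(J(-11, 9), 153)) = 1/(-120 + 2*(-5 + (1/3)*(-11))/(153 + (-5 + (1/3)*(-11)))) = 1/(-120 + 2*(-5 - 11/3)/(153 + (-5 - 11/3))) = 1/(-120 + 2*(-26/3)/(153 - 26/3)) = 1/(-120 + 2*(-26/3)/(433/3)) = 1/(-120 + 2*(-26/3)*(3/433)) = 1/(-120 - 52/433) = 1/(-52012/433) = -433/52012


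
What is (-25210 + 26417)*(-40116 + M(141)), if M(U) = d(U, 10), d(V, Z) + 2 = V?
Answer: -48252239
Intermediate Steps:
d(V, Z) = -2 + V
M(U) = -2 + U
(-25210 + 26417)*(-40116 + M(141)) = (-25210 + 26417)*(-40116 + (-2 + 141)) = 1207*(-40116 + 139) = 1207*(-39977) = -48252239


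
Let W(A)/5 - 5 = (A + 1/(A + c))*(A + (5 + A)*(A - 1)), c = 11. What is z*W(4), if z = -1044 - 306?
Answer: -884700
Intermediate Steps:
z = -1350
W(A) = 25 + 5*(A + 1/(11 + A))*(A + (-1 + A)*(5 + A)) (W(A) = 25 + 5*((A + 1/(A + 11))*(A + (5 + A)*(A - 1))) = 25 + 5*((A + 1/(11 + A))*(A + (5 + A)*(-1 + A))) = 25 + 5*((A + 1/(11 + A))*(A + (-1 + A)*(5 + A))) = 25 + 5*(A + 1/(11 + A))*(A + (-1 + A)*(5 + A)))
z*W(4) = -6750*(50 + 4**4 - 45*4 + 16*4**3 + 51*4**2)/(11 + 4) = -6750*(50 + 256 - 180 + 16*64 + 51*16)/15 = -6750*(50 + 256 - 180 + 1024 + 816)/15 = -6750*1966/15 = -1350*1966/3 = -884700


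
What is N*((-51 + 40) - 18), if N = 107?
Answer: -3103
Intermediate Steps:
N*((-51 + 40) - 18) = 107*((-51 + 40) - 18) = 107*(-11 - 18) = 107*(-29) = -3103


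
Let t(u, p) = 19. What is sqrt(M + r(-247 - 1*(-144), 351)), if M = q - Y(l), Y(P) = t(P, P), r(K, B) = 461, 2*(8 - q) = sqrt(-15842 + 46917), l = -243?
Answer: sqrt(1800 - 10*sqrt(1243))/2 ≈ 19.023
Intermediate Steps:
q = 8 - 5*sqrt(1243)/2 (q = 8 - sqrt(-15842 + 46917)/2 = 8 - 5*sqrt(1243)/2 ≈ -80.141)
Y(P) = 19
M = -11 - 5*sqrt(1243)/2 (M = (8 - 5*sqrt(1243)/2) - 1*19 = (8 - 5*sqrt(1243)/2) - 19 = -11 - 5*sqrt(1243)/2 ≈ -99.141)
sqrt(M + r(-247 - 1*(-144), 351)) = sqrt((-11 - 5*sqrt(1243)/2) + 461) = sqrt(450 - 5*sqrt(1243)/2)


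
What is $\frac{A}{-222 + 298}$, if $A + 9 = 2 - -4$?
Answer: $- \frac{3}{76} \approx -0.039474$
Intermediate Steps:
$A = -3$ ($A = -9 + \left(2 - -4\right) = -9 + \left(2 + 4\right) = -9 + 6 = -3$)
$\frac{A}{-222 + 298} = \frac{1}{-222 + 298} \left(-3\right) = \frac{1}{76} \left(-3\right) = - \frac{3}{76}$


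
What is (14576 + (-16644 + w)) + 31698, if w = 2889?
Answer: 32519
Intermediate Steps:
(14576 + (-16644 + w)) + 31698 = (14576 + (-16644 + 2889)) + 31698 = (14576 - 13755) + 31698 = 821 + 31698 = 32519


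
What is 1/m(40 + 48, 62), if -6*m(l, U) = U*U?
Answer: -3/1922 ≈ -0.0015609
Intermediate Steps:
m(l, U) = -U²/6 (m(l, U) = -U*U/6 = -U²/6)
1/m(40 + 48, 62) = 1/(-⅙*62²) = 1/(-⅙*3844) = 1/(-1922/3) = -3/1922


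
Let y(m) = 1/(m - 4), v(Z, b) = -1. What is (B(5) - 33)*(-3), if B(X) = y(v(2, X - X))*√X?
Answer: 99 + 3*√5/5 ≈ 100.34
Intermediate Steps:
y(m) = 1/(-4 + m)
B(X) = -√X/5 (B(X) = √X/(-4 - 1) = √X/(-5) = -√X/5)
(B(5) - 33)*(-3) = (-√5/5 - 33)*(-3) = (-33 - √5/5)*(-3) = 99 + 3*√5/5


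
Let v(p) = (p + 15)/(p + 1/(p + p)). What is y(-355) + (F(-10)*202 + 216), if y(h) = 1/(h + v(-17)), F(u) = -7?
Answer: -246162025/205477 ≈ -1198.0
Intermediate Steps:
v(p) = (15 + p)/(p + 1/(2*p))
y(h) = 1/(68/579 + h) (y(h) = 1/(h + 2*(-17)*(15 - 17)/(1 + 2*(-17)²)) = 1/(h + 2*(-17)*(-2)/(1 + 2*289)) = 1/(h + 2*(-17)*(-2)/(1 + 578)) = 1/(h + 2*(-17)*(-2)/579) = 1/(h + 2*(-17)*(1/579)*(-2)) = 1/(h + 68/579) = 1/(68/579 + h))
y(-355) + (F(-10)*202 + 216) = 579/(68 + 579*(-355)) + (-7*202 + 216) = 579/(68 - 205545) + (-1414 + 216) = 579/(-205477) - 1198 = 579*(-1/205477) - 1198 = -579/205477 - 1198 = -246162025/205477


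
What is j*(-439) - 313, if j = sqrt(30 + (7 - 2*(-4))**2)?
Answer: -313 - 439*sqrt(255) ≈ -7323.3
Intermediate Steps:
j = sqrt(255) (j = sqrt(30 + (7 + 8)**2) = sqrt(30 + 15**2) = sqrt(30 + 225) = sqrt(255) ≈ 15.969)
j*(-439) - 313 = sqrt(255)*(-439) - 313 = -439*sqrt(255) - 313 = -313 - 439*sqrt(255)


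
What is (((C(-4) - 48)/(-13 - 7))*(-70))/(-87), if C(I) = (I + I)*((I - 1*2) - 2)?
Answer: -56/87 ≈ -0.64368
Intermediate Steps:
C(I) = 2*I*(-4 + I) (C(I) = (2*I)*((I - 2) - 2) = (2*I)*((-2 + I) - 2) = (2*I)*(-4 + I) = 2*I*(-4 + I))
(((C(-4) - 48)/(-13 - 7))*(-70))/(-87) = (((2*(-4)*(-4 - 4) - 48)/(-13 - 7))*(-70))/(-87) = (((2*(-4)*(-8) - 48)/(-20))*(-70))*(-1/87) = (((64 - 48)*(-1/20))*(-70))*(-1/87) = ((16*(-1/20))*(-70))*(-1/87) = -⅘*(-70)*(-1/87) = 56*(-1/87) = -56/87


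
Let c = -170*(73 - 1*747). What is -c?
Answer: -114580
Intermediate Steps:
c = 114580 (c = -170*(73 - 747) = -170*(-674) = 114580)
-c = -1*114580 = -114580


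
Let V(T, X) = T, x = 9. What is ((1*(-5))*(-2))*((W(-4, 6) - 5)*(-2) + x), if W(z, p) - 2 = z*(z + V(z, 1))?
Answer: -490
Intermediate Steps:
W(z, p) = 2 + 2*z**2 (W(z, p) = 2 + z*(z + z) = 2 + z*(2*z) = 2 + 2*z**2)
((1*(-5))*(-2))*((W(-4, 6) - 5)*(-2) + x) = ((1*(-5))*(-2))*(((2 + 2*(-4)**2) - 5)*(-2) + 9) = (-5*(-2))*(((2 + 2*16) - 5)*(-2) + 9) = 10*(((2 + 32) - 5)*(-2) + 9) = 10*((34 - 5)*(-2) + 9) = 10*(29*(-2) + 9) = 10*(-58 + 9) = 10*(-49) = -490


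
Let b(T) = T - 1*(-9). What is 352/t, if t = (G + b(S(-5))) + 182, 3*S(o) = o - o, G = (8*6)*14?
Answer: 352/863 ≈ 0.40788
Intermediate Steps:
G = 672 (G = 48*14 = 672)
S(o) = 0 (S(o) = (o - o)/3 = (⅓)*0 = 0)
b(T) = 9 + T (b(T) = T + 9 = 9 + T)
t = 863 (t = (672 + (9 + 0)) + 182 = (672 + 9) + 182 = 681 + 182 = 863)
352/t = 352/863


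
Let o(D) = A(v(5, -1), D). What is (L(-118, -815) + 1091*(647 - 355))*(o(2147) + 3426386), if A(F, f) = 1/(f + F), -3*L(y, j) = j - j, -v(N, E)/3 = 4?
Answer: 2330460618409492/2135 ≈ 1.0916e+12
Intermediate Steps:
v(N, E) = -12 (v(N, E) = -3*4 = -12)
L(y, j) = 0 (L(y, j) = -(j - j)/3 = -⅓*0 = 0)
A(F, f) = 1/(F + f)
o(D) = 1/(-12 + D)
(L(-118, -815) + 1091*(647 - 355))*(o(2147) + 3426386) = (0 + 1091*(647 - 355))*(1/(-12 + 2147) + 3426386) = (0 + 1091*292)*(1/2135 + 3426386) = (0 + 318572)*(1/2135 + 3426386) = 318572*(7315334111/2135) = 2330460618409492/2135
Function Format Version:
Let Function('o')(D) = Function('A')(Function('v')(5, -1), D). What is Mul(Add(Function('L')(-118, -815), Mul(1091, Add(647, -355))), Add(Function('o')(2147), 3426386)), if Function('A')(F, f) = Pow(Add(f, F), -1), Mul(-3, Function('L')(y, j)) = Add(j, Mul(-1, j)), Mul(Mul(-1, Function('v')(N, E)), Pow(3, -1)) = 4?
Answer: Rational(2330460618409492, 2135) ≈ 1.0916e+12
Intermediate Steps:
Function('v')(N, E) = -12 (Function('v')(N, E) = Mul(-3, 4) = -12)
Function('L')(y, j) = 0 (Function('L')(y, j) = Mul(Rational(-1, 3), Add(j, Mul(-1, j))) = Mul(Rational(-1, 3), 0) = 0)
Function('A')(F, f) = Pow(Add(F, f), -1)
Function('o')(D) = Pow(Add(-12, D), -1)
Mul(Add(Function('L')(-118, -815), Mul(1091, Add(647, -355))), Add(Function('o')(2147), 3426386)) = Mul(Add(0, Mul(1091, Add(647, -355))), Add(Pow(Add(-12, 2147), -1), 3426386)) = Mul(Add(0, Mul(1091, 292)), Add(Pow(2135, -1), 3426386)) = Mul(Add(0, 318572), Add(Rational(1, 2135), 3426386)) = Mul(318572, Rational(7315334111, 2135)) = Rational(2330460618409492, 2135)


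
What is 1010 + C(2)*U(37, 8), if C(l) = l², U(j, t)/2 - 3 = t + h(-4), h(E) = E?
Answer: 1066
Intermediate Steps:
U(j, t) = -2 + 2*t (U(j, t) = 6 + 2*(t - 4) = 6 + 2*(-4 + t) = 6 + (-8 + 2*t) = -2 + 2*t)
1010 + C(2)*U(37, 8) = 1010 + 2²*(-2 + 2*8) = 1010 + 4*(-2 + 16) = 1010 + 4*14 = 1010 + 56 = 1066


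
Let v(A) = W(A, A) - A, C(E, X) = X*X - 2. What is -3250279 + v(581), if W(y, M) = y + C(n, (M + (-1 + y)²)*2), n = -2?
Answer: 454221527163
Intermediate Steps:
C(E, X) = -2 + X² (C(E, X) = X² - 2 = -2 + X²)
W(y, M) = -2 + y + (2*M + 2*(-1 + y)²)² (W(y, M) = y + (-2 + ((M + (-1 + y)²)*2)²) = y + (-2 + (2*M + 2*(-1 + y)²)²) = -2 + y + (2*M + 2*(-1 + y)²)²)
v(A) = -2 + 4*(A + (-1 + A)²)² (v(A) = (-2 + A + 4*(A + (-1 + A)²)²) - A = -2 + 4*(A + (-1 + A)²)²)
-3250279 + v(581) = -3250279 + (-2 + 4*(581 + (-1 + 581)²)²) = -3250279 + (-2 + 4*(581 + 580²)²) = -3250279 + (-2 + 4*(581 + 336400)²) = -3250279 + (-2 + 4*336981²) = -3250279 + (-2 + 4*113556194361) = -3250279 + (-2 + 454224777444) = -3250279 + 454224777442 = 454221527163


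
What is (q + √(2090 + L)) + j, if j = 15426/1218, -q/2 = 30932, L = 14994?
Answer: -12555821/203 + 2*√4271 ≈ -61721.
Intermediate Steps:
q = -61864 (q = -2*30932 = -61864)
j = 2571/203 (j = 15426*(1/1218) = 2571/203 ≈ 12.665)
(q + √(2090 + L)) + j = (-61864 + √(2090 + 14994)) + 2571/203 = (-61864 + √17084) + 2571/203 = (-61864 + 2*√4271) + 2571/203 = -12555821/203 + 2*√4271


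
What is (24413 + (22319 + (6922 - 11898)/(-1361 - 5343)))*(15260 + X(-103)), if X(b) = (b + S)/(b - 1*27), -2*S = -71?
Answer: 15538458884393/21788 ≈ 7.1317e+8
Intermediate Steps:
S = 71/2 (S = -½*(-71) = 71/2 ≈ 35.500)
X(b) = (71/2 + b)/(-27 + b) (X(b) = (b + 71/2)/(b - 1*27) = (71/2 + b)/(b - 27) = (71/2 + b)/(-27 + b))
(24413 + (22319 + (6922 - 11898)/(-1361 - 5343)))*(15260 + X(-103)) = (24413 + (22319 + (6922 - 11898)/(-1361 - 5343)))*(15260 + (71/2 - 103)/(-27 - 103)) = (24413 + (22319 - 4976/(-6704)))*(15260 - 135/2/(-130)) = (24413 + (22319 - 4976*(-1/6704)))*(15260 - 1/130*(-135/2)) = (24413 + (22319 + 311/419))*(15260 + 27/52) = (24413 + 9351972/419)*(793547/52) = (19581019/419)*(793547/52) = 15538458884393/21788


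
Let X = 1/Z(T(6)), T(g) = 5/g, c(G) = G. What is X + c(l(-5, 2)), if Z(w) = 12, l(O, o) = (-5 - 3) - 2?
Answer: -119/12 ≈ -9.9167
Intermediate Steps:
l(O, o) = -10 (l(O, o) = -8 - 2 = -10)
X = 1/12 ≈ 0.083333
X + c(l(-5, 2)) = 1/12 - 10 = -119/12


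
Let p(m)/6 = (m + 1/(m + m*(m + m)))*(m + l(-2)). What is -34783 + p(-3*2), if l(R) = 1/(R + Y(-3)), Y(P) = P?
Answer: -380164/11 ≈ -34560.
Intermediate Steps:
l(R) = 1/(-3 + R) (l(R) = 1/(R - 3) = 1/(-3 + R))
p(m) = 6*(-⅕ + m)*(m + 1/(m + 2*m²)) (p(m) = 6*((m + 1/(m + m*(m + m)))*(m + 1/(-3 - 2))) = 6*((m + 1/(m + m*(2*m)))*(m + 1/(-5))) = 6*((m + 1/(m + 2*m²))*(m - ⅕)) = 6*((m + 1/(m + 2*m²))*(-⅕ + m)) = 6*((-⅕ + m)*(m + 1/(m + 2*m²))) = 6*(-⅕ + m)*(m + 1/(m + 2*m²)))
-34783 + p(-3*2) = -34783 + 6*(-1 - (-3*2)² + 3*(-3*2)³ + 5*(-3*2) + 10*(-3*2)⁴)/(5*((-3*2))*(1 + 2*(-3*2))) = -34783 + (6/5)*(-1 - 1*(-6)² + 3*(-6)³ + 5*(-6) + 10*(-6)⁴)/(-6*(1 + 2*(-6))) = -34783 + (6/5)*(-⅙)*(-1 - 1*36 + 3*(-216) - 30 + 10*1296)/(1 - 12) = -34783 + (6/5)*(-⅙)*(-1 - 36 - 648 - 30 + 12960)/(-11) = -34783 + (6/5)*(-⅙)*(-1/11)*12245 = -34783 + 2449/11 = -380164/11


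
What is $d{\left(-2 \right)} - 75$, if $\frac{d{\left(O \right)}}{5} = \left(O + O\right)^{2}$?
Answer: $5$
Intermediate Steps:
$d{\left(O \right)} = 20 O^{2}$ ($d{\left(O \right)} = 5 \left(O + O\right)^{2} = 5 \left(2 O\right)^{2} = 5 \cdot 4 O^{2} = 20 O^{2}$)
$d{\left(-2 \right)} - 75 = 20 \left(-2\right)^{2} - 75 = 20 \cdot 4 - 75 = 80 - 75 = 5$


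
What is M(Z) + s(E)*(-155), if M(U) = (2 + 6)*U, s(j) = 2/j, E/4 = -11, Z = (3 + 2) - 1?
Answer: 859/22 ≈ 39.045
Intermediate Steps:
Z = 4 (Z = 5 - 1 = 4)
E = -44 (E = 4*(-11) = -44)
M(U) = 8*U
M(Z) + s(E)*(-155) = 8*4 + (2/(-44))*(-155) = 32 + (2*(-1/44))*(-155) = 32 - 1/22*(-155) = 32 + 155/22 = 859/22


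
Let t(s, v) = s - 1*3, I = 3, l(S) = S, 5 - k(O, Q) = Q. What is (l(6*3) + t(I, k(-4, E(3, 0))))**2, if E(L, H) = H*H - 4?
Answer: 324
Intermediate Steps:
E(L, H) = -4 + H**2 (E(L, H) = H**2 - 4 = -4 + H**2)
k(O, Q) = 5 - Q
t(s, v) = -3 + s (t(s, v) = s - 3 = -3 + s)
(l(6*3) + t(I, k(-4, E(3, 0))))**2 = (6*3 + (-3 + 3))**2 = (18 + 0)**2 = 18**2 = 324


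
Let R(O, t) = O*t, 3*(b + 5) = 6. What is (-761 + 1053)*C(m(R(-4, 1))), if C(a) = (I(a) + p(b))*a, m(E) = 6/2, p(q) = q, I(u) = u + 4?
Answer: 3504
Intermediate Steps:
b = -3 (b = -5 + (⅓)*6 = -5 + 2 = -3)
I(u) = 4 + u
m(E) = 3 (m(E) = 6*(½) = 3)
C(a) = a*(1 + a) (C(a) = ((4 + a) - 3)*a = (1 + a)*a = a*(1 + a))
(-761 + 1053)*C(m(R(-4, 1))) = (-761 + 1053)*(3*(1 + 3)) = 292*(3*4) = 292*12 = 3504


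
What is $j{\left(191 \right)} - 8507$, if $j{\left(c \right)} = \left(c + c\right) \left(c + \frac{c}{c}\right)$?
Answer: $64837$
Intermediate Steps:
$j{\left(c \right)} = 2 c \left(1 + c\right)$ ($j{\left(c \right)} = 2 c \left(c + 1\right) = 2 c \left(1 + c\right)$)
$j{\left(191 \right)} - 8507 = 2 \cdot 191 \left(1 + 191\right) - 8507 = 2 \cdot 191 \cdot 192 - 8507 = 73344 - 8507 = 64837$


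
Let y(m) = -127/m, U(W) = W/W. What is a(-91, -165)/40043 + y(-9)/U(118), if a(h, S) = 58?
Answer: 5085983/360387 ≈ 14.113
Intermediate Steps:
U(W) = 1
a(-91, -165)/40043 + y(-9)/U(118) = 58/40043 - 127/(-9)/1 = 58*(1/40043) - 127*(-⅑)*1 = 58/40043 + (127/9)*1 = 58/40043 + 127/9 = 5085983/360387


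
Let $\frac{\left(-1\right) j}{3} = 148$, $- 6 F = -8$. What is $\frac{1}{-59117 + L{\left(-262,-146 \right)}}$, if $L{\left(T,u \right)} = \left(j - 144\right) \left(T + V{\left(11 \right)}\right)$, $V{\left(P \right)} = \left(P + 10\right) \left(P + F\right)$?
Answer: $- \frac{1}{57353} \approx -1.7436 \cdot 10^{-5}$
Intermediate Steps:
$F = \frac{4}{3}$ ($F = \left(- \frac{1}{6}\right) \left(-8\right) = \frac{4}{3} \approx 1.3333$)
$j = -444$ ($j = \left(-3\right) 148 = -444$)
$V{\left(P \right)} = \left(10 + P\right) \left(\frac{4}{3} + P\right)$ ($V{\left(P \right)} = \left(P + 10\right) \left(P + \frac{4}{3}\right) = \left(10 + P\right) \left(\frac{4}{3} + P\right)$)
$L{\left(T,u \right)} = -152292 - 588 T$ ($L{\left(T,u \right)} = \left(-444 - 144\right) \left(T + \left(\frac{40}{3} + 11^{2} + \frac{34}{3} \cdot 11\right)\right) = - 588 \left(T + \left(\frac{40}{3} + 121 + \frac{374}{3}\right)\right) = - 588 \left(T + 259\right) = - 588 \left(259 + T\right) = -152292 - 588 T$)
$\frac{1}{-59117 + L{\left(-262,-146 \right)}} = \frac{1}{-59117 - -1764} = \frac{1}{-59117 + \left(-152292 + 154056\right)} = \frac{1}{-59117 + 1764} = \frac{1}{-57353} = - \frac{1}{57353}$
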